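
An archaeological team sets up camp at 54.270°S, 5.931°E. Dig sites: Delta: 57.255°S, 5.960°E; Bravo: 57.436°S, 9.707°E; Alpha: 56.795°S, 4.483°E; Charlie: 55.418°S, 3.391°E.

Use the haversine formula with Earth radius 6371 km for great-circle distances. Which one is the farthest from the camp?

Distances from the camp (54.270°S, 5.931°E):
Bravo: 423.5 km
Delta: 331.9 km
Alpha: 295.2 km
Charlie: 206.7 km
The farthest is Bravo at 423.5 km.

Bravo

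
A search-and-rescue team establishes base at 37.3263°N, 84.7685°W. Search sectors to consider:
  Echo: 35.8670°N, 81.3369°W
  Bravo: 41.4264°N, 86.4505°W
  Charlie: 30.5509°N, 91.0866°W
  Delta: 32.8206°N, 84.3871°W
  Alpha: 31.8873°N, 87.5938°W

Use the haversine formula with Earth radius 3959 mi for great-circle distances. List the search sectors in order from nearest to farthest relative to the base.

Distance from the base at 37.3263°N, 84.7685°W to each:
Echo 35.8670°N, 81.3369°W: 215.4 mi
Bravo 41.4264°N, 86.4505°W: 297.2 mi
Delta 32.8206°N, 84.3871°W: 312.1 mi
Alpha 31.8873°N, 87.5938°W: 408.7 mi
Charlie 30.5509°N, 91.0866°W: 591.6 mi

Echo, Bravo, Delta, Alpha, Charlie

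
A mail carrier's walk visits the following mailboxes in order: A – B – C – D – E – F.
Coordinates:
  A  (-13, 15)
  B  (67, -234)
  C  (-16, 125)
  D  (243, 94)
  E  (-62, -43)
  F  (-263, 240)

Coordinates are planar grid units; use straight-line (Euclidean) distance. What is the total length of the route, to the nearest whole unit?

Leg distances:
A→B: 261.5  (cumulative 261.5)
B→C: 368.5  (cumulative 630.0)
C→D: 260.8  (cumulative 890.9)
D→E: 334.4  (cumulative 1225.2)
E→F: 347.1  (cumulative 1572.3)
Total route length ≈ 1572.

1572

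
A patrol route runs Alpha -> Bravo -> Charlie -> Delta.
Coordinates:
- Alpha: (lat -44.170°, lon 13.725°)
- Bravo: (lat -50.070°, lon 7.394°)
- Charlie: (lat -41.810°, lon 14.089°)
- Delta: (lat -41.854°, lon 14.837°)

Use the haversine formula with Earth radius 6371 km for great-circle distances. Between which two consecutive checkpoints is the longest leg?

Bravo–Charlie

Leg distances:
Alpha→Bravo: 811.7 km
Bravo→Charlie: 1053.3 km
Charlie→Delta: 62.2 km
The longest leg is Bravo–Charlie at 1053.3 km.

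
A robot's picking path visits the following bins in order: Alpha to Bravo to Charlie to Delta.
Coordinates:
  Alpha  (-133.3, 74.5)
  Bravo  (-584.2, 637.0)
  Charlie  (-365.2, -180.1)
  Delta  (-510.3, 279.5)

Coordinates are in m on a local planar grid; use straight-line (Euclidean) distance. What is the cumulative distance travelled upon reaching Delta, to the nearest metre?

2049 m

Leg distances:
Alpha→Bravo: 720.9 m  (cumulative 720.9 m)
Bravo→Charlie: 845.9 m  (cumulative 1566.9 m)
Charlie→Delta: 482.0 m  (cumulative 2048.8 m)
Cumulative distance at Delta ≈ 2049 m.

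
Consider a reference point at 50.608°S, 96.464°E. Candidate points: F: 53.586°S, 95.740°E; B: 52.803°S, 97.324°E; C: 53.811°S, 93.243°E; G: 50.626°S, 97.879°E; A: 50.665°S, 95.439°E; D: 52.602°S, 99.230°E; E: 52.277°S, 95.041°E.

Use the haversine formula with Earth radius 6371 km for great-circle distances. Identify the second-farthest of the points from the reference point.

Distances from the reference point (50.608°S, 96.464°E):
C: 418.2 km
F: 334.8 km
D: 292.6 km
B: 251.2 km
E: 210.2 km
G: 99.9 km
A: 72.6 km
The second-farthest is F at 334.8 km.

F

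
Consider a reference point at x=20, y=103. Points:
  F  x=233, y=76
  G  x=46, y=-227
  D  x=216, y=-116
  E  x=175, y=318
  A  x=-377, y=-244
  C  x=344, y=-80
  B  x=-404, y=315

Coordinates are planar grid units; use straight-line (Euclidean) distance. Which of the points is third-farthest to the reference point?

Distance to each, sorted:
A: 527.3
B: 474.0
C: 372.1
G: 331.0
D: 293.9
E: 265.0
F: 214.7
The third-farthest is C at 372.1.

C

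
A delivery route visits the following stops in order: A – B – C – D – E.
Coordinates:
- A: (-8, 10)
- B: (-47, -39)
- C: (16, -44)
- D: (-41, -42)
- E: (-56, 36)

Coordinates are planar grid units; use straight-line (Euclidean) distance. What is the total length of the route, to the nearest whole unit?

Leg distances:
A→B: 62.6  (cumulative 62.6)
B→C: 63.2  (cumulative 125.8)
C→D: 57.0  (cumulative 182.9)
D→E: 79.4  (cumulative 262.3)
Total route length ≈ 262.

262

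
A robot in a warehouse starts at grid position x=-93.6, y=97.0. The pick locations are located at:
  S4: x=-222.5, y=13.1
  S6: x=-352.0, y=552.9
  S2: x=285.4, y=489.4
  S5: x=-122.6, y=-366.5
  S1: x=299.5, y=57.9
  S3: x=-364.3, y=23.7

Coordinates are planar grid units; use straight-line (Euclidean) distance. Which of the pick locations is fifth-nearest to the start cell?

Distances from the start cell (x=-93.6, y=97.0):
S4: 153.8
S3: 280.4
S1: 395.0
S5: 464.4
S6: 524.0
S2: 545.5
The fifth-nearest is S6 at 524.0.

S6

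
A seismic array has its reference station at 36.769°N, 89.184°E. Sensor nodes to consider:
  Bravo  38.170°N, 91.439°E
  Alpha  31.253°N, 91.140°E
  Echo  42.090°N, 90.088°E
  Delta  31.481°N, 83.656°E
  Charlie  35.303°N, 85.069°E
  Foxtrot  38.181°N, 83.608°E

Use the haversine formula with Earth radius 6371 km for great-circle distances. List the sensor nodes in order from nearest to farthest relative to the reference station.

Distance from the reference station at 36.769°N, 89.184°E to each:
Bravo 38.170°N, 91.439°E: 252.7 km
Charlie 35.303°N, 85.069°E: 404.3 km
Foxtrot 38.181°N, 83.608°E: 516.4 km
Echo 42.090°N, 90.088°E: 596.7 km
Alpha 31.253°N, 91.140°E: 639.3 km
Delta 31.481°N, 83.656°E: 777.3 km

Bravo, Charlie, Foxtrot, Echo, Alpha, Delta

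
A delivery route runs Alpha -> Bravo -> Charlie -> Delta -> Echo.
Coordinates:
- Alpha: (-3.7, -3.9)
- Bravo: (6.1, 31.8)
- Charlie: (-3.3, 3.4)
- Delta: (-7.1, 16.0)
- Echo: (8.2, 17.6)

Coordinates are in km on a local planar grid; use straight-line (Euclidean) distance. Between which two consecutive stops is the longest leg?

Leg distances:
Alpha→Bravo: 37.0 km
Bravo→Charlie: 29.9 km
Charlie→Delta: 13.2 km
Delta→Echo: 15.4 km
The longest leg is Alpha–Bravo at 37.0 km.

Alpha–Bravo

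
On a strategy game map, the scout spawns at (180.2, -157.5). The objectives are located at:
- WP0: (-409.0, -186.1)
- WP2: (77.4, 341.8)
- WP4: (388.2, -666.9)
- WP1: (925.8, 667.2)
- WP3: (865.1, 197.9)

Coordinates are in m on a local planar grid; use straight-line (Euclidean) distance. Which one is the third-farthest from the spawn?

WP0

Distance to each, sorted:
WP1: 1111.8 m
WP3: 771.6 m
WP0: 589.9 m
WP4: 550.2 m
WP2: 509.8 m
The third-farthest is WP0 at 589.9 m.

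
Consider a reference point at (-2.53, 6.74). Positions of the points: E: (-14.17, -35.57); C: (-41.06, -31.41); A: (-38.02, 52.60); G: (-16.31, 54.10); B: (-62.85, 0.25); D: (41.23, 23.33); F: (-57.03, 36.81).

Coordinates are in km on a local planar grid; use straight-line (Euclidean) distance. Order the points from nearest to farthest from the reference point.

E, D, G, C, A, B, F

Distance from the reference point at (-2.53, 6.74) to each:
E (-14.17, -35.57): 43.9 km
D (41.23, 23.33): 46.8 km
G (-16.31, 54.10): 49.3 km
C (-41.06, -31.41): 54.2 km
A (-38.02, 52.60): 58.0 km
B (-62.85, 0.25): 60.7 km
F (-57.03, 36.81): 62.2 km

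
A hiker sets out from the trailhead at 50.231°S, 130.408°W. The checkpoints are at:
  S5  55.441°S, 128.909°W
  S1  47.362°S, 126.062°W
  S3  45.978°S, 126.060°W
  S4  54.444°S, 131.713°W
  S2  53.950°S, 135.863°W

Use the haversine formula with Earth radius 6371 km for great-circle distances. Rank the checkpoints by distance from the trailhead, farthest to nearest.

Computing each great-circle distance from 50.231°S, 130.408°W:
S5 55.441°S, 128.909°W: 588.0 km
S3 45.978°S, 126.060°W: 572.4 km
S2 53.950°S, 135.863°W: 556.4 km
S4 54.444°S, 131.713°W: 476.8 km
S1 47.362°S, 126.062°W: 450.5 km

S5, S3, S2, S4, S1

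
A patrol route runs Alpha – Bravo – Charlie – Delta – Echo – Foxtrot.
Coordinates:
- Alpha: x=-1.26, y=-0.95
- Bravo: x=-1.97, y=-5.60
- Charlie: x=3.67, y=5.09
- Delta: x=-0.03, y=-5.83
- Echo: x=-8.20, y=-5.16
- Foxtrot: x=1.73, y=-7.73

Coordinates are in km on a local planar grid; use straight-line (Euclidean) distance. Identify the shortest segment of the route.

Leg distances:
Alpha→Bravo: 4.7 km
Bravo→Charlie: 12.1 km
Charlie→Delta: 11.5 km
Delta→Echo: 8.2 km
Echo→Foxtrot: 10.3 km
The shortest leg is Alpha–Bravo at 4.7 km.

Alpha–Bravo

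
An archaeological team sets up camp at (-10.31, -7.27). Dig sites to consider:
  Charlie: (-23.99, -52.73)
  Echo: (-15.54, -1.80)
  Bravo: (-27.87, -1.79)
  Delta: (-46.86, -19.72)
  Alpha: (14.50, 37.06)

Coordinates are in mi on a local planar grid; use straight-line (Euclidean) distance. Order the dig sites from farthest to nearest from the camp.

Computing each straight-line distance from (-10.31, -7.27):
Alpha (14.50, 37.06): 50.8 mi
Charlie (-23.99, -52.73): 47.5 mi
Delta (-46.86, -19.72): 38.6 mi
Bravo (-27.87, -1.79): 18.4 mi
Echo (-15.54, -1.80): 7.6 mi

Alpha, Charlie, Delta, Bravo, Echo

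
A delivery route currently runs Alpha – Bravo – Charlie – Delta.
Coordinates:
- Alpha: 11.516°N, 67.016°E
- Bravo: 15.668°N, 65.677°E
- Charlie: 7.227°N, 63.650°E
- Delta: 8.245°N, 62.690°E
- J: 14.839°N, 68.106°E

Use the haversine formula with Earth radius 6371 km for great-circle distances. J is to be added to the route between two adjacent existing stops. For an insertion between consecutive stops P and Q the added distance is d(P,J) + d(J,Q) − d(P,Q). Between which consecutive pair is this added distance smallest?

Added distance for inserting J between each consecutive pair:
Alpha–Bravo: 180.5 km
Bravo–Charlie: 288.2 km
Charlie–Delta: 1762.0 km
Smallest added distance is 180.5 km, inserting between Alpha and Bravo.

between Alpha and Bravo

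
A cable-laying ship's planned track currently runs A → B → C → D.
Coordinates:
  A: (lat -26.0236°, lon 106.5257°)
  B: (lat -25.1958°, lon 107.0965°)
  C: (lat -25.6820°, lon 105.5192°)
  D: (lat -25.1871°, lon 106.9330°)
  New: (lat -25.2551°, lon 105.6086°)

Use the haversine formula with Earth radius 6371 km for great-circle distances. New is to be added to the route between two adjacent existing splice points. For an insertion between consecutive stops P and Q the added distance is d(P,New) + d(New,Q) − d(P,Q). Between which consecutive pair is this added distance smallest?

between C and D

Added distance for inserting New between each consecutive pair:
A–B: 166.9 km
B–C: 30.8 km
C–D: 29.5 km
Smallest added distance is 29.5 km, inserting between C and D.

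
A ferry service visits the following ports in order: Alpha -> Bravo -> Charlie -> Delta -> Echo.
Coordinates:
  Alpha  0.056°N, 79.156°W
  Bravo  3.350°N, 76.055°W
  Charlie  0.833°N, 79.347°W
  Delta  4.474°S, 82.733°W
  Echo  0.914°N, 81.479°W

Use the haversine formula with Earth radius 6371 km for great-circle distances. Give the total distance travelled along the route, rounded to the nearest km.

2278 km

Leg distances:
Alpha→Bravo: 502.9 km  (cumulative 502.9 km)
Bravo→Charlie: 460.6 km  (cumulative 963.5 km)
Charlie→Delta: 699.8 km  (cumulative 1663.3 km)
Delta→Echo: 615.1 km  (cumulative 2278.4 km)
Total route length ≈ 2278 km.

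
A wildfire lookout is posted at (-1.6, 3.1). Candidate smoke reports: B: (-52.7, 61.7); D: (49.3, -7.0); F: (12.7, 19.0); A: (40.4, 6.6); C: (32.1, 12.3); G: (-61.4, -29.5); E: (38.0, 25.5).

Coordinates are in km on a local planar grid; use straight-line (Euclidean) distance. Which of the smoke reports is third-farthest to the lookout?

D

Distance to each, sorted:
B: 77.8 km
G: 68.1 km
D: 51.9 km
E: 45.5 km
A: 42.1 km
C: 34.9 km
F: 21.4 km
The third-farthest is D at 51.9 km.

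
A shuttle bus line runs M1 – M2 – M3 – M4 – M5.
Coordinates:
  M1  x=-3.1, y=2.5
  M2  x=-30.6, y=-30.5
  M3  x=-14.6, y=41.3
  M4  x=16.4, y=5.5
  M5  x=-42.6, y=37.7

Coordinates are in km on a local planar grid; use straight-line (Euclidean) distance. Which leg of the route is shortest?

M1–M2

Leg distances:
M1→M2: 43.0 km
M2→M3: 73.6 km
M3→M4: 47.4 km
M4→M5: 67.2 km
The shortest leg is M1–M2 at 43.0 km.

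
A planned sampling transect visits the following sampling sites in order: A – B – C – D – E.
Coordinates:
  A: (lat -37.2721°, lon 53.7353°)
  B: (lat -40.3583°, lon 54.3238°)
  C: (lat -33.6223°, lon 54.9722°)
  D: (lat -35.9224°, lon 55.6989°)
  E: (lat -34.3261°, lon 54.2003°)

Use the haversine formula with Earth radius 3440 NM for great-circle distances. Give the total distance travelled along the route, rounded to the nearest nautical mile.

Leg distances:
A→B: 187.3 NM  (cumulative 187.3 NM)
B→C: 405.6 NM  (cumulative 592.9 NM)
C→D: 142.7 NM  (cumulative 735.6 NM)
D→E: 120.8 NM  (cumulative 856.4 NM)
Total route length ≈ 856 NM.

856 NM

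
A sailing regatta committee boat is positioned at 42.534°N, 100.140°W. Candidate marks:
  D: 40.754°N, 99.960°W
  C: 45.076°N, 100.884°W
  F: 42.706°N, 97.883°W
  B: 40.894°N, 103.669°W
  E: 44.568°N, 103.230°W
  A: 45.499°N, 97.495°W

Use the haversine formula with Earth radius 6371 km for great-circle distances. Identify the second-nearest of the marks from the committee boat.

D

Distance to each, sorted:
F: 185.7 km
D: 198.5 km
C: 288.9 km
E: 336.4 km
B: 345.0 km
A: 391.7 km
The second-nearest is D at 198.5 km.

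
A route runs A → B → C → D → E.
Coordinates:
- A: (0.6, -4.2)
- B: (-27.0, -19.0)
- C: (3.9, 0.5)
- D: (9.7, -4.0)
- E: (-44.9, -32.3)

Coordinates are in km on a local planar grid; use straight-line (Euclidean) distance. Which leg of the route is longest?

D–E

Leg distances:
A→B: 31.3 km
B→C: 36.5 km
C→D: 7.3 km
D→E: 61.5 km
The longest leg is D–E at 61.5 km.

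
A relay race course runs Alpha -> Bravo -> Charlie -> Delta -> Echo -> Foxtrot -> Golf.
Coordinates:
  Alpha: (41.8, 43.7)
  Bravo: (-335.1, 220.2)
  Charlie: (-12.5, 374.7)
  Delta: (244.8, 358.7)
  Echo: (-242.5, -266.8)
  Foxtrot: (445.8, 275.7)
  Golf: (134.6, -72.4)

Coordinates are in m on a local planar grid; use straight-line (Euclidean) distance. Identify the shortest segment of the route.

Charlie–Delta

Leg distances:
Alpha→Bravo: 416.2 m
Bravo→Charlie: 357.7 m
Charlie→Delta: 257.8 m
Delta→Echo: 792.9 m
Echo→Foxtrot: 876.4 m
Foxtrot→Golf: 466.9 m
The shortest leg is Charlie–Delta at 257.8 m.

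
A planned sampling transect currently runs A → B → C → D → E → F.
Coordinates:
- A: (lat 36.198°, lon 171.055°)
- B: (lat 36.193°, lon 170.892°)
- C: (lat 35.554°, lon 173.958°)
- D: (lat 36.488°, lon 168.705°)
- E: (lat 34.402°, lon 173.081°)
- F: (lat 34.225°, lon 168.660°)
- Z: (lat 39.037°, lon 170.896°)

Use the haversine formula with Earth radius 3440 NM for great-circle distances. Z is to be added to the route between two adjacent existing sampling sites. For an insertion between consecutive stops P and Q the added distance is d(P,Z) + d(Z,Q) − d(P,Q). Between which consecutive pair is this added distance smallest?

Added distance for inserting Z between each consecutive pair:
A–B: 333.5 NM
B–C: 271.9 NM
C–D: 179.0 NM
D–E: 234.5 NM
E–F: 386.3 NM
Smallest added distance is 179.0 NM, inserting between C and D.

between C and D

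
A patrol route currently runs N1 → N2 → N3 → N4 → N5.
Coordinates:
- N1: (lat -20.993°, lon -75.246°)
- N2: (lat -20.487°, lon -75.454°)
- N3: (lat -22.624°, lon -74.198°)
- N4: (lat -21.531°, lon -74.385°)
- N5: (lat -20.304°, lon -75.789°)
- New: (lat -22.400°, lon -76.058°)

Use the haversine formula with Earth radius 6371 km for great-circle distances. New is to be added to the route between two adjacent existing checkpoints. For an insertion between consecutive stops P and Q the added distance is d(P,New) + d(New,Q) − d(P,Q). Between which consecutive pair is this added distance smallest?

between N2 and N3

Added distance for inserting New between each consecutive pair:
N1–N2: 339.0 km
N2–N3: 143.6 km
N3–N4: 267.4 km
N4–N5: 232.8 km
Smallest added distance is 143.6 km, inserting between N2 and N3.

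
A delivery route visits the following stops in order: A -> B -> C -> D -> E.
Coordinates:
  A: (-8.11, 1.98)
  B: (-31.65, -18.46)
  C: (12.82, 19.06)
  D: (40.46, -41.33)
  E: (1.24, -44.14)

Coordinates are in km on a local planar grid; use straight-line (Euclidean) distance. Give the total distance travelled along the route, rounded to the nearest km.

195 km

Leg distances:
A→B: 31.2 km  (cumulative 31.2 km)
B→C: 58.2 km  (cumulative 89.4 km)
C→D: 66.4 km  (cumulative 155.8 km)
D→E: 39.3 km  (cumulative 195.1 km)
Total route length ≈ 195 km.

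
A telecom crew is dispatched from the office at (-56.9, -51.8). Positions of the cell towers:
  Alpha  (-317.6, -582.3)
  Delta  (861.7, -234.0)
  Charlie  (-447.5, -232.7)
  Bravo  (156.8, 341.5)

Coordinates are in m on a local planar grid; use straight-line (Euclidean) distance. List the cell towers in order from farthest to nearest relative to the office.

Computing each straight-line distance from (-56.9, -51.8):
Delta (861.7, -234.0): 936.5 m
Alpha (-317.6, -582.3): 591.1 m
Bravo (156.8, 341.5): 447.6 m
Charlie (-447.5, -232.7): 430.5 m

Delta, Alpha, Bravo, Charlie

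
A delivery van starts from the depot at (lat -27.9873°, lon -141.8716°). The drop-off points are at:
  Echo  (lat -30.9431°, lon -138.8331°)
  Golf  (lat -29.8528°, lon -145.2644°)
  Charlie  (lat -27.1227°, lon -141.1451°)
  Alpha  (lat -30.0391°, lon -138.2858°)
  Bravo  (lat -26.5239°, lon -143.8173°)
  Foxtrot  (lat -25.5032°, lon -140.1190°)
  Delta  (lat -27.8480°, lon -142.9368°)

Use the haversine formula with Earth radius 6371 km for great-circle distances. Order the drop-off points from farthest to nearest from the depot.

Computing each great-circle distance from (lat -27.9873°, lon -141.8716°):
Echo (lat -30.9431°, lon -138.8331°): 441.0 km
Alpha (lat -30.0391°, lon -138.2858°): 416.7 km
Golf (lat -29.8528°, lon -145.2644°): 389.9 km
Foxtrot (lat -25.5032°, lon -140.1190°): 326.5 km
Bravo (lat -26.5239°, lon -143.8173°): 251.9 km
Charlie (lat -27.1227°, lon -141.1451°): 119.9 km
Delta (lat -27.8480°, lon -142.9368°): 105.8 km

Echo, Alpha, Golf, Foxtrot, Bravo, Charlie, Delta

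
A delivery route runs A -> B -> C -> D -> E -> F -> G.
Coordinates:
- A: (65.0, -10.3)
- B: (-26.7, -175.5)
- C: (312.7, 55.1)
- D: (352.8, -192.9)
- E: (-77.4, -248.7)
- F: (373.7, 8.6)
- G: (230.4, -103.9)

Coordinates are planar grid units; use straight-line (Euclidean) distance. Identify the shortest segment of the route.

F–G

Leg distances:
A→B: 188.9
B→C: 410.3
C→D: 251.2
D→E: 433.8
E→F: 519.3
F→G: 182.2
The shortest leg is F–G at 182.2.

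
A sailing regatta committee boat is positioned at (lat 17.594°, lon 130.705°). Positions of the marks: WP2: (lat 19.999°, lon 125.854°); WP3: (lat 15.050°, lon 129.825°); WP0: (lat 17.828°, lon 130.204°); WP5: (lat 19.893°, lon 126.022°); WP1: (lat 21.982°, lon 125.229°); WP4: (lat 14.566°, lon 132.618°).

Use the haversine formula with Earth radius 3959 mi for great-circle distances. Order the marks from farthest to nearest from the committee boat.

Distance from the committee boat at (lat 17.594°, lon 130.705°) to each:
WP1 (lat 21.982°, lon 125.229°): 467.5 mi
WP2 (lat 19.999°, lon 125.854°): 358.2 mi
WP5 (lat 19.893°, lon 126.022°): 345.1 mi
WP4 (lat 14.566°, lon 132.618°): 244.8 mi
WP3 (lat 15.050°, lon 129.825°): 185.2 mi
WP0 (lat 17.828°, lon 130.204°): 36.7 mi

WP1, WP2, WP5, WP4, WP3, WP0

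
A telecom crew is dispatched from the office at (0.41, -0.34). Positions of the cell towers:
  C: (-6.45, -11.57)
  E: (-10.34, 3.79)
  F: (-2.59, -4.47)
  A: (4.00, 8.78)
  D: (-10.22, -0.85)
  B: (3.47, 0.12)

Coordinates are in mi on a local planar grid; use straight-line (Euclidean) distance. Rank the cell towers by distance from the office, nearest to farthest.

Distances from the office:
B (3.47, 0.12): 3.1 mi
F (-2.59, -4.47): 5.1 mi
A (4.00, 8.78): 9.8 mi
D (-10.22, -0.85): 10.6 mi
E (-10.34, 3.79): 11.5 mi
C (-6.45, -11.57): 13.2 mi

B, F, A, D, E, C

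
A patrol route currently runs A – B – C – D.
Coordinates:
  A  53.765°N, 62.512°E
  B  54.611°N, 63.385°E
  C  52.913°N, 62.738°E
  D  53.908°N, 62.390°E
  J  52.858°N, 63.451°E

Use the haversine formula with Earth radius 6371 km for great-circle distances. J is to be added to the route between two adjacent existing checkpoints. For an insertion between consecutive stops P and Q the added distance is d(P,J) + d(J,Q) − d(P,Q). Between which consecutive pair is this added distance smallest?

between B and C

Added distance for inserting J between each consecutive pair:
A–B: 203.7 km
B–C: 49.7 km
C–D: 71.5 km
Smallest added distance is 49.7 km, inserting between B and C.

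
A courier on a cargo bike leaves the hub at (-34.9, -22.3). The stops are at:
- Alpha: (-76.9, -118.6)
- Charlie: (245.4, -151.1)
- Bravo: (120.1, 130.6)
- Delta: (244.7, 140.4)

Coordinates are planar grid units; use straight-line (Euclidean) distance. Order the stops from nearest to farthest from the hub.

Alpha, Bravo, Charlie, Delta

Distance from the hub at (-34.9, -22.3) to each:
Alpha (-76.9, -118.6): 105.1
Bravo (120.1, 130.6): 217.7
Charlie (245.4, -151.1): 308.5
Delta (244.7, 140.4): 323.5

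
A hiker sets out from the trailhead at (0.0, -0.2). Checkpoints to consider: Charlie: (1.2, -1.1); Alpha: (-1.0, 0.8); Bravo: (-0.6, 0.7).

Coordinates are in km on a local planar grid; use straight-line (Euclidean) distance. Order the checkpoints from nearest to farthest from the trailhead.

Bravo, Alpha, Charlie

Computing each straight-line distance from (0.0, -0.2):
Bravo (-0.6, 0.7): 1.1 km
Alpha (-1.0, 0.8): 1.4 km
Charlie (1.2, -1.1): 1.5 km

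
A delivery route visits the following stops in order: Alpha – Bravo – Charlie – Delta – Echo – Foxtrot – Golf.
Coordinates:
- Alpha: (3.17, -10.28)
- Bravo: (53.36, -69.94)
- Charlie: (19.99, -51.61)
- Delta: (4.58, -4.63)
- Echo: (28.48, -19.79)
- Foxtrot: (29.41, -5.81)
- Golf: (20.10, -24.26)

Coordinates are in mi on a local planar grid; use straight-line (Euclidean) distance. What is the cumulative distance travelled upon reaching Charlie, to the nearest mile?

Leg distances:
Alpha→Bravo: 78.0 mi  (cumulative 78.0 mi)
Bravo→Charlie: 38.1 mi  (cumulative 116.0 mi)
Cumulative distance at Charlie ≈ 116 mi.

116 mi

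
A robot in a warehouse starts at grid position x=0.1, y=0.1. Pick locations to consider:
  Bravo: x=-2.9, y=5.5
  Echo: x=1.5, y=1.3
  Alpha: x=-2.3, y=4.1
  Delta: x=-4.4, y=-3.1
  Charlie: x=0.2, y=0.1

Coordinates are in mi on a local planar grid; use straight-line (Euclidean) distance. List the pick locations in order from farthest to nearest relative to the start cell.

Bravo, Delta, Alpha, Echo, Charlie

Distance from the start cell at x=0.1, y=0.1 to each:
Bravo x=-2.9, y=5.5: 6.2 mi
Delta x=-4.4, y=-3.1: 5.5 mi
Alpha x=-2.3, y=4.1: 4.7 mi
Echo x=1.5, y=1.3: 1.8 mi
Charlie x=0.2, y=0.1: 0.1 mi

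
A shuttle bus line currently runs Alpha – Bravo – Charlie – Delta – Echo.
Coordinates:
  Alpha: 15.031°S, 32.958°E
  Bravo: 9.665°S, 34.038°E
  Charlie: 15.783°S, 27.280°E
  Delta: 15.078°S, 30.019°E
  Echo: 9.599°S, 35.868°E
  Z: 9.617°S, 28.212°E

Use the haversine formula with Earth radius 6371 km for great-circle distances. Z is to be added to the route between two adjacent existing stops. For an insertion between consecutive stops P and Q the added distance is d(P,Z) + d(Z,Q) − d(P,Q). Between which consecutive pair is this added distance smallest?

between Bravo and Charlie

Added distance for inserting Z between each consecutive pair:
Alpha–Bravo: 823.1 km
Bravo–Charlie: 332.0 km
Charlie–Delta: 1027.3 km
Delta–Echo: 597.5 km
Smallest added distance is 332.0 km, inserting between Bravo and Charlie.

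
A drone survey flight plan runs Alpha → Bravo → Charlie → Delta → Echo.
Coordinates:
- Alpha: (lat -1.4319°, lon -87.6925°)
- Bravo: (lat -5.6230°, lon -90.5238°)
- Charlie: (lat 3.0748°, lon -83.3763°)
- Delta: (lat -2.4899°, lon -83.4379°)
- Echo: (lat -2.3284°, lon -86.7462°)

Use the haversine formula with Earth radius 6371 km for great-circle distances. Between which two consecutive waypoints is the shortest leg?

Leg distances:
Alpha→Bravo: 562.0 km
Bravo→Charlie: 1251.2 km
Charlie→Delta: 618.8 km
Delta→Echo: 368.0 km
The shortest leg is Delta–Echo at 368.0 km.

Delta–Echo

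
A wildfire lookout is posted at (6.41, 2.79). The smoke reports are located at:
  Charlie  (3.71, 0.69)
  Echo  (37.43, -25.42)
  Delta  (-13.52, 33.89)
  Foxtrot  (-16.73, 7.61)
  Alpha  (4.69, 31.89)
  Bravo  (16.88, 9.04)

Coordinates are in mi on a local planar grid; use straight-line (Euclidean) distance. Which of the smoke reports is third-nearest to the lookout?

Distance to each, sorted:
Charlie: 3.4 mi
Bravo: 12.2 mi
Foxtrot: 23.6 mi
Alpha: 29.2 mi
Delta: 36.9 mi
Echo: 41.9 mi
The third-nearest is Foxtrot at 23.6 mi.

Foxtrot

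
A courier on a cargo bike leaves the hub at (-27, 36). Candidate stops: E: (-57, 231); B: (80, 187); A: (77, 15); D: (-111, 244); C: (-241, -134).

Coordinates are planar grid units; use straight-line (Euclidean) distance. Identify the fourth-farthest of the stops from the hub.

B

Distance to each, sorted:
C: 273.3
D: 224.3
E: 197.3
B: 185.1
A: 106.1
The fourth-farthest is B at 185.1.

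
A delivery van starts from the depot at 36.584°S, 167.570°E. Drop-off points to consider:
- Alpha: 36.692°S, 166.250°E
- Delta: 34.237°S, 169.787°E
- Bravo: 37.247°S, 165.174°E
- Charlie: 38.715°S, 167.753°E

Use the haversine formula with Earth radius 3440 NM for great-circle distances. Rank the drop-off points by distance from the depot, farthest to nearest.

Distances from the depot:
Delta 34.237°S, 169.787°E: 177.8 NM
Charlie 38.715°S, 167.753°E: 128.2 NM
Bravo 37.247°S, 165.174°E: 121.7 NM
Alpha 36.692°S, 166.250°E: 63.9 NM

Delta, Charlie, Bravo, Alpha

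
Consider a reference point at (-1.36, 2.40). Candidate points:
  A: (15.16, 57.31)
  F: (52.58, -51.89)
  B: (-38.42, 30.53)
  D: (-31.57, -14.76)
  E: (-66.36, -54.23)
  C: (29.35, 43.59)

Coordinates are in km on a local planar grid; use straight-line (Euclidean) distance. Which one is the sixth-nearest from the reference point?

E

Distance to each, sorted:
D: 34.7 km
B: 46.5 km
C: 51.4 km
A: 57.3 km
F: 76.5 km
E: 86.2 km
The sixth-nearest is E at 86.2 km.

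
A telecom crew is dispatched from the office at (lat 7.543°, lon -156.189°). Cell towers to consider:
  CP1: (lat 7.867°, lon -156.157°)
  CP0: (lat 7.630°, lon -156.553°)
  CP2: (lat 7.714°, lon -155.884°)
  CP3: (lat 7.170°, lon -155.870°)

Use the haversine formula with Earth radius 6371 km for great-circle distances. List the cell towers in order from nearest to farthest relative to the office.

CP1, CP2, CP0, CP3

Computing each great-circle distance from (lat 7.543°, lon -156.189°):
CP1 (lat 7.867°, lon -156.157°): 36.2 km
CP2 (lat 7.714°, lon -155.884°): 38.6 km
CP0 (lat 7.630°, lon -156.553°): 41.3 km
CP3 (lat 7.170°, lon -155.870°): 54.4 km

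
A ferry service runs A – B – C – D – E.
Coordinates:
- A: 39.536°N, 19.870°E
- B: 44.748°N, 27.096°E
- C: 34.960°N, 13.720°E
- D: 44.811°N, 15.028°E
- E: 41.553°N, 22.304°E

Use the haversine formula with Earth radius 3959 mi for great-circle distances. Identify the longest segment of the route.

B–C

Leg distances:
A→B: 516.1 mi
B→C: 977.8 mi
C→D: 684.2 mi
D→E: 430.0 mi
The longest leg is B–C at 977.8 mi.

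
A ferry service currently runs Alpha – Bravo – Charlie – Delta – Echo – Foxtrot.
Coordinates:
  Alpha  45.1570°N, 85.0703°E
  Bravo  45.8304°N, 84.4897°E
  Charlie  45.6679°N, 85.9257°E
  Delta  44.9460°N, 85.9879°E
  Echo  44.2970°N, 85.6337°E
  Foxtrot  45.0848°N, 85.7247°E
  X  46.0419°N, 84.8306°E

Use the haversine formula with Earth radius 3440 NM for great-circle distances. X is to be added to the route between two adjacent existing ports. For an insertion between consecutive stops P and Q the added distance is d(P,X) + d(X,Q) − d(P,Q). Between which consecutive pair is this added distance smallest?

between Bravo and Charlie

Added distance for inserting X between each consecutive pair:
Alpha–Bravo: 25.9 NM
Bravo–Charlie: 9.1 NM
Charlie–Delta: 89.4 NM
Delta–Echo: 150.2 NM
Echo–Foxtrot: 131.3 NM
Smallest added distance is 9.1 NM, inserting between Bravo and Charlie.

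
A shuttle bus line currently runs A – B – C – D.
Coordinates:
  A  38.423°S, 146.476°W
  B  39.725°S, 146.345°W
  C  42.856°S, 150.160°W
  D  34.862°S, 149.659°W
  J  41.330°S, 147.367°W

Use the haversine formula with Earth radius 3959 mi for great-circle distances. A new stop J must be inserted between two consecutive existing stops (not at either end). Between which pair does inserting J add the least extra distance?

Added distance for inserting J between each consecutive pair:
A–B: 239.3 mi
B–C: 7.8 mi
C–D: 88.7 mi
Smallest added distance is 7.8 mi, inserting between B and C.

between B and C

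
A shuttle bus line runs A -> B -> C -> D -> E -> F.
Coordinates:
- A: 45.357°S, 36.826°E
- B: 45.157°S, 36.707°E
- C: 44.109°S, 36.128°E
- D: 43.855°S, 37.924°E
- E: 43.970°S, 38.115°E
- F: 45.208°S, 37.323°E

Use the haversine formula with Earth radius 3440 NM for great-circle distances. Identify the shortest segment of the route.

Leg distances:
A→B: 13.0 NM
B→C: 67.6 NM
C→D: 79.1 NM
D→E: 10.8 NM
E→F: 81.7 NM
The shortest leg is D–E at 10.8 NM.

D–E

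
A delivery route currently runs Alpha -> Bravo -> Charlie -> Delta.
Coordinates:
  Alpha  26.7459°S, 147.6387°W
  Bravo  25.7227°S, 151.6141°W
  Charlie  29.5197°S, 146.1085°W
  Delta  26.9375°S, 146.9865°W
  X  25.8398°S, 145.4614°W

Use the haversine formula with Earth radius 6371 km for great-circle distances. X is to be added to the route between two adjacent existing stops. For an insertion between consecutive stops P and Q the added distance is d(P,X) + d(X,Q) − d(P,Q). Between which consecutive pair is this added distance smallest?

Added distance for inserting X between each consecutive pair:
Alpha–Bravo: 442.9 km
Bravo–Charlie: 343.0 km
Charlie–Delta: 309.3 km
Smallest added distance is 309.3 km, inserting between Charlie and Delta.

between Charlie and Delta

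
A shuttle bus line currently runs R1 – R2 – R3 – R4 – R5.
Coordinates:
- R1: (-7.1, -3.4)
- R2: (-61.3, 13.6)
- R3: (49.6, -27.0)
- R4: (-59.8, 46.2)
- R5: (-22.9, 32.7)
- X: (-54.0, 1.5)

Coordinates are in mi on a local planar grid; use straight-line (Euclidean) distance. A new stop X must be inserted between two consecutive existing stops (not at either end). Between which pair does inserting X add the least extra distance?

Added distance for inserting X between each consecutive pair:
R1–R2: 4.5 mi
R2–R3: 3.5 mi
R3–R4: 20.9 mi
R4–R5: 49.8 mi
Smallest added distance is 3.5 mi, inserting between R2 and R3.

between R2 and R3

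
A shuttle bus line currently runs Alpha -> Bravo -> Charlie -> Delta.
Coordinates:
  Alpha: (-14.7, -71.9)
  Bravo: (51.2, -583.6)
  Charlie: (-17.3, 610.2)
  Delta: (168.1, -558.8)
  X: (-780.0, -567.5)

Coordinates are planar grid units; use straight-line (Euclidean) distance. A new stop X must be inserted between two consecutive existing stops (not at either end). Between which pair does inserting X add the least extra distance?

Added distance for inserting X between each consecutive pair:
Alpha–Bravo: 1227.2
Bravo–Charlie: 1038.7
Charlie–Delta: 1167.6
Smallest added distance is 1038.7, inserting between Bravo and Charlie.

between Bravo and Charlie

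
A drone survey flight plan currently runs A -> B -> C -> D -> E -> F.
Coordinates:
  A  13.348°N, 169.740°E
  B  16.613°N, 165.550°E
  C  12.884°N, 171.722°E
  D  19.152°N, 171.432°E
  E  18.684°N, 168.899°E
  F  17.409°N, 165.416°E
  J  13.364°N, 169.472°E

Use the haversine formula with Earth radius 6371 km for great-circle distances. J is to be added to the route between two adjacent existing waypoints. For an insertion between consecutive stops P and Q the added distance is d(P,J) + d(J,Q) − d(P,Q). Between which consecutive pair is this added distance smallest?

Added distance for inserting J between each consecutive pair:
A–B: 5.8 km
B–C: 21.9 km
C–D: 228.5 km
D–E: 1000.0 km
E–F: 825.7 km
Smallest added distance is 5.8 km, inserting between A and B.

between A and B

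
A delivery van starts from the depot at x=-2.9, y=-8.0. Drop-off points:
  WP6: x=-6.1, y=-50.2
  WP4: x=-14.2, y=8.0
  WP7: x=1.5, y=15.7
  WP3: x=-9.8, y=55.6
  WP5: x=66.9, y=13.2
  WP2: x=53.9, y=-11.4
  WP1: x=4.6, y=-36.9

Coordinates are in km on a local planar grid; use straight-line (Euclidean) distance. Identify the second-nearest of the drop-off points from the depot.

Distances from the depot (x=-2.9, y=-8.0):
WP4: 19.6 km
WP7: 24.1 km
WP1: 29.9 km
WP6: 42.3 km
WP2: 56.9 km
WP3: 64.0 km
WP5: 72.9 km
The second-nearest is WP7 at 24.1 km.

WP7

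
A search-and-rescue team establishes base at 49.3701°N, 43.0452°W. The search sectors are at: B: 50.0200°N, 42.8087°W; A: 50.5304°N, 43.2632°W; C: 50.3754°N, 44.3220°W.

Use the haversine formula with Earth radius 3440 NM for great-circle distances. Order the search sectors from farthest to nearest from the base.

C, A, B

Computing each great-circle distance from 49.3701°N, 43.0452°W:
C 50.3754°N, 44.3220°W: 78.0 NM
A 50.5304°N, 43.2632°W: 70.2 NM
B 50.0200°N, 42.8087°W: 40.1 NM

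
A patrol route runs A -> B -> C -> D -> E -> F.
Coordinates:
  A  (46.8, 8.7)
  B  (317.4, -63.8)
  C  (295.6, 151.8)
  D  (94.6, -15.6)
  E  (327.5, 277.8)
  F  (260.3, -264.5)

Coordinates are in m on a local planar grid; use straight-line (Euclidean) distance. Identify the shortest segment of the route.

Leg distances:
A→B: 280.1 m
B→C: 216.7 m
C→D: 261.6 m
D→E: 374.6 m
E→F: 546.4 m
The shortest leg is B–C at 216.7 m.

B–C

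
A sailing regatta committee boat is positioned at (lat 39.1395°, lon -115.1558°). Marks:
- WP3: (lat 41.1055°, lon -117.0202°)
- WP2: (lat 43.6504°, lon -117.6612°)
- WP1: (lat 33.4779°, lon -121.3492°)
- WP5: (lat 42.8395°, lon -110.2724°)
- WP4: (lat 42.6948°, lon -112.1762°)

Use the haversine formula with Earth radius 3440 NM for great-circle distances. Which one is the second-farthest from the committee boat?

Distances from the committee boat ((lat 39.1395°, lon -115.1558°)):
WP1: 452.9 NM
WP5: 313.5 NM
WP2: 293.4 NM
WP4: 252.6 NM
WP3: 145.8 NM
The second-farthest is WP5 at 313.5 NM.

WP5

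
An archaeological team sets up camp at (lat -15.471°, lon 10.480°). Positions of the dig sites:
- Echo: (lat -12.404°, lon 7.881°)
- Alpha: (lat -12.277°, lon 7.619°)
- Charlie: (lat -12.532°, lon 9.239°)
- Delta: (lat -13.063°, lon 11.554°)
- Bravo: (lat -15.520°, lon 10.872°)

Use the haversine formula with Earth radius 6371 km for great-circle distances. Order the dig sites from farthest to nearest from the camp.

Distance from the camp at (lat -15.471°, lon 10.480°) to each:
Alpha (lat -12.277°, lon 7.619°): 470.6 km
Echo (lat -12.404°, lon 7.881°): 441.5 km
Charlie (lat -12.532°, lon 9.239°): 353.2 km
Delta (lat -13.063°, lon 11.554°): 291.7 km
Bravo (lat -15.520°, lon 10.872°): 42.4 km

Alpha, Echo, Charlie, Delta, Bravo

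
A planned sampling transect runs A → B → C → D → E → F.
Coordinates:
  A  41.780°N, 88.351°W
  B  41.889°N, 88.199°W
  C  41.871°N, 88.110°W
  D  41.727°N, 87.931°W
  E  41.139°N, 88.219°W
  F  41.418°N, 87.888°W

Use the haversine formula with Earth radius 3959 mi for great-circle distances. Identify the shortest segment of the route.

B–C

Leg distances:
A→B: 10.9 mi
B→C: 4.7 mi
C→D: 13.6 mi
D→E: 43.3 mi
E→F: 25.8 mi
The shortest leg is B–C at 4.7 mi.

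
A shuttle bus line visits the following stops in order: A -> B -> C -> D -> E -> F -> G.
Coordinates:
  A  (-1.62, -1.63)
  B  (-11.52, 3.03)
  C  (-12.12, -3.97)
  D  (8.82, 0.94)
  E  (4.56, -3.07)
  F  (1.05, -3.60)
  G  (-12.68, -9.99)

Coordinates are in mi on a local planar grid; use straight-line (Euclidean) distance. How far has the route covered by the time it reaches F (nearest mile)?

49 mi

Leg distances:
A→B: 10.9 mi  (cumulative 10.9 mi)
B→C: 7.0 mi  (cumulative 18.0 mi)
C→D: 21.5 mi  (cumulative 39.5 mi)
D→E: 5.9 mi  (cumulative 45.3 mi)
E→F: 3.5 mi  (cumulative 48.9 mi)
Cumulative distance at F ≈ 49 mi.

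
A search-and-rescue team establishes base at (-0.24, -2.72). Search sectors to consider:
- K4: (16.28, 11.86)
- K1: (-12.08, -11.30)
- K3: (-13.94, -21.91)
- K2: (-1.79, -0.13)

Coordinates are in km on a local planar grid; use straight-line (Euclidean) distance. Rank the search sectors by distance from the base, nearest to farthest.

K2, K1, K4, K3

Computing each straight-line distance from (-0.24, -2.72):
K2 (-1.79, -0.13): 3.0 km
K1 (-12.08, -11.30): 14.6 km
K4 (16.28, 11.86): 22.0 km
K3 (-13.94, -21.91): 23.6 km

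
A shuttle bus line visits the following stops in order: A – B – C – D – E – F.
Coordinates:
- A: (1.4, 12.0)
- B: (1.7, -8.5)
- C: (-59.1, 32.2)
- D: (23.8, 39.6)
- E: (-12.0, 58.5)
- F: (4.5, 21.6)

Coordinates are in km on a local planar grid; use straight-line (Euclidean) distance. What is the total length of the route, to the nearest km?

258 km

Leg distances:
A→B: 20.5 km  (cumulative 20.5 km)
B→C: 73.2 km  (cumulative 93.7 km)
C→D: 83.2 km  (cumulative 176.9 km)
D→E: 40.5 km  (cumulative 217.4 km)
E→F: 40.4 km  (cumulative 257.8 km)
Total route length ≈ 258 km.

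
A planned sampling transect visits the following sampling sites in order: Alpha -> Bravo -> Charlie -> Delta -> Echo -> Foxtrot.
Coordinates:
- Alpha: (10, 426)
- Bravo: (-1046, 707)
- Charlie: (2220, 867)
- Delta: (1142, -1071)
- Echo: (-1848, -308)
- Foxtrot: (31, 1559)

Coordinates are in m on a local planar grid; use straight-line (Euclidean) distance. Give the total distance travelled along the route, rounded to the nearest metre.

Leg distances:
Alpha→Bravo: 1092.7 m  (cumulative 1092.7 m)
Bravo→Charlie: 3269.9 m  (cumulative 4362.7 m)
Charlie→Delta: 2217.6 m  (cumulative 6580.3 m)
Delta→Echo: 3085.8 m  (cumulative 9666.1 m)
Echo→Foxtrot: 2648.8 m  (cumulative 12315.0 m)
Total route length ≈ 12315 m.

12315 m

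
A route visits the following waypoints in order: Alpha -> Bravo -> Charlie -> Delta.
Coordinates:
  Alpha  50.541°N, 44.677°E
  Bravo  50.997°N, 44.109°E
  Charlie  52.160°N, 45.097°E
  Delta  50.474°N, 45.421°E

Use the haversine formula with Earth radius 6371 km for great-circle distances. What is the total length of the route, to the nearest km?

Leg distances:
Alpha→Bravo: 64.5 km  (cumulative 64.5 km)
Bravo→Charlie: 146.2 km  (cumulative 210.8 km)
Charlie→Delta: 188.8 km  (cumulative 399.6 km)
Total route length ≈ 400 km.

400 km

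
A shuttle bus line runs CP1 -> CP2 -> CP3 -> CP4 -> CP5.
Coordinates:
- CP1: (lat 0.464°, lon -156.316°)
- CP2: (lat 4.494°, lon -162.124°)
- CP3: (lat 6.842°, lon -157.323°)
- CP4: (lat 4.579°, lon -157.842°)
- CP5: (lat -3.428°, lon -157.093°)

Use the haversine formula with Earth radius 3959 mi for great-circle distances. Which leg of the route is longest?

Leg distances:
CP1→CP2: 488.1 mi
CP2→CP3: 367.8 mi
CP3→CP4: 160.4 mi
CP4→CP5: 555.7 mi
The longest leg is CP4–CP5 at 555.7 mi.

CP4–CP5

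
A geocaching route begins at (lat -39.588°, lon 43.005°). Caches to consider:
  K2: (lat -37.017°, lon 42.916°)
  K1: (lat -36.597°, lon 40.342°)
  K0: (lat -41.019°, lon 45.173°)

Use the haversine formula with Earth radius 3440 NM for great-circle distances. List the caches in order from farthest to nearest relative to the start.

K1, K2, K0

Computing each great-circle distance from (lat -39.588°, lon 43.005°):
K1 (lat -36.597°, lon 40.342°): 219.2 NM
K2 (lat -37.017°, lon 42.916°): 154.4 NM
K0 (lat -41.019°, lon 45.173°): 131.3 NM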